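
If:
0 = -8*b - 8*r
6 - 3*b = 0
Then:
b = 2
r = -2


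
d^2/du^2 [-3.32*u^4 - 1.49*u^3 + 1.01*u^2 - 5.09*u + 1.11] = -39.84*u^2 - 8.94*u + 2.02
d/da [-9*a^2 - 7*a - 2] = -18*a - 7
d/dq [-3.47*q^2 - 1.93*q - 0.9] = -6.94*q - 1.93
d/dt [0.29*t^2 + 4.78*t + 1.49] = 0.58*t + 4.78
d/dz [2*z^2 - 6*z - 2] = 4*z - 6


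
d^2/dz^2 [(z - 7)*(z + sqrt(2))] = 2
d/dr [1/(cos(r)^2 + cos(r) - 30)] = (2*cos(r) + 1)*sin(r)/(cos(r)^2 + cos(r) - 30)^2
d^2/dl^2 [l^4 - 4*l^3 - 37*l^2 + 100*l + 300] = 12*l^2 - 24*l - 74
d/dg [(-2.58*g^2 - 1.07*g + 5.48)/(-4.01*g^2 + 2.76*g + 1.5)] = (-11.4115*g^2 + 36.2096*g - 16.7298)/(16.0801*g^4 - 22.1352*g^3 - 4.4124*g^2 + 8.28*g + 2.25)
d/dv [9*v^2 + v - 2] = 18*v + 1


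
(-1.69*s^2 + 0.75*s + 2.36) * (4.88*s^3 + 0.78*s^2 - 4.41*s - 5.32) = -8.2472*s^5 + 2.3418*s^4 + 19.5547*s^3 + 7.5241*s^2 - 14.3976*s - 12.5552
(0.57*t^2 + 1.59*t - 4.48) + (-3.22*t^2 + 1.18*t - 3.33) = -2.65*t^2 + 2.77*t - 7.81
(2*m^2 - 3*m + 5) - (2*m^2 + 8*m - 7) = 12 - 11*m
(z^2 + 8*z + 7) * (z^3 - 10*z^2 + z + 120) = z^5 - 2*z^4 - 72*z^3 + 58*z^2 + 967*z + 840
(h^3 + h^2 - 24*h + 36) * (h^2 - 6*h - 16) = h^5 - 5*h^4 - 46*h^3 + 164*h^2 + 168*h - 576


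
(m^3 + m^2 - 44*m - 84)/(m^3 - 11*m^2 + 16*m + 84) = (m + 6)/(m - 6)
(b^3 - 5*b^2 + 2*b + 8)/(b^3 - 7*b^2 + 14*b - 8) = (b + 1)/(b - 1)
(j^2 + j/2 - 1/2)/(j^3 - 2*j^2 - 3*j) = (j - 1/2)/(j*(j - 3))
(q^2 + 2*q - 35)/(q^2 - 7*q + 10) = (q + 7)/(q - 2)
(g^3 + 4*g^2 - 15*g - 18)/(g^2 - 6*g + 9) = (g^2 + 7*g + 6)/(g - 3)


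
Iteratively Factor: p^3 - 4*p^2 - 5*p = (p)*(p^2 - 4*p - 5) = p*(p + 1)*(p - 5)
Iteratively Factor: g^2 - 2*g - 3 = (g + 1)*(g - 3)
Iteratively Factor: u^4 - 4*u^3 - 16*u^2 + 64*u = (u - 4)*(u^3 - 16*u) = (u - 4)*(u + 4)*(u^2 - 4*u) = u*(u - 4)*(u + 4)*(u - 4)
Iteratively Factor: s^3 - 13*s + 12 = (s - 3)*(s^2 + 3*s - 4) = (s - 3)*(s + 4)*(s - 1)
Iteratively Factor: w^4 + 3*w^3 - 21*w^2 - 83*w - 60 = (w + 1)*(w^3 + 2*w^2 - 23*w - 60) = (w + 1)*(w + 4)*(w^2 - 2*w - 15) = (w + 1)*(w + 3)*(w + 4)*(w - 5)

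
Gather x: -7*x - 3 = -7*x - 3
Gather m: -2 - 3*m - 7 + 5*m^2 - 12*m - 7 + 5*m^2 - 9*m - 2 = 10*m^2 - 24*m - 18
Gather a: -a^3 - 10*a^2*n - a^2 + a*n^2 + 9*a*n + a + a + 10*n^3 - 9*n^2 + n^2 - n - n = -a^3 + a^2*(-10*n - 1) + a*(n^2 + 9*n + 2) + 10*n^3 - 8*n^2 - 2*n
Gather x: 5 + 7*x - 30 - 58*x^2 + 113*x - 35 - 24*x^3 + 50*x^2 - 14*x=-24*x^3 - 8*x^2 + 106*x - 60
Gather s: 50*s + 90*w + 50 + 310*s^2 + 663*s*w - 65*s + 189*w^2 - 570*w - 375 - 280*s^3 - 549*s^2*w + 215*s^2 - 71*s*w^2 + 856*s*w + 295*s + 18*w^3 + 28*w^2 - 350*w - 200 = -280*s^3 + s^2*(525 - 549*w) + s*(-71*w^2 + 1519*w + 280) + 18*w^3 + 217*w^2 - 830*w - 525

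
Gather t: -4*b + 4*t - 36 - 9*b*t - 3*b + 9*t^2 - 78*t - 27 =-7*b + 9*t^2 + t*(-9*b - 74) - 63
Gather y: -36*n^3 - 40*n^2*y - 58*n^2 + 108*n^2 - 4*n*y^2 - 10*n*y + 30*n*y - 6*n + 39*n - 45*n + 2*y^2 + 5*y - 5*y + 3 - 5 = -36*n^3 + 50*n^2 - 12*n + y^2*(2 - 4*n) + y*(-40*n^2 + 20*n) - 2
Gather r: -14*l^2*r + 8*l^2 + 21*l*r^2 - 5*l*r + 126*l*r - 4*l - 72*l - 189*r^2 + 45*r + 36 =8*l^2 - 76*l + r^2*(21*l - 189) + r*(-14*l^2 + 121*l + 45) + 36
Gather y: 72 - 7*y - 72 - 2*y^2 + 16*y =-2*y^2 + 9*y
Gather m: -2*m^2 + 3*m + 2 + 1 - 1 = -2*m^2 + 3*m + 2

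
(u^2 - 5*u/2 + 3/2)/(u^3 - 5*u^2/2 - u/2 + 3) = (u - 1)/(u^2 - u - 2)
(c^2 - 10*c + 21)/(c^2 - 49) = (c - 3)/(c + 7)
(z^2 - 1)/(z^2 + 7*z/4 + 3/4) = 4*(z - 1)/(4*z + 3)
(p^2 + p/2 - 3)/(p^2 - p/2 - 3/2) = (p + 2)/(p + 1)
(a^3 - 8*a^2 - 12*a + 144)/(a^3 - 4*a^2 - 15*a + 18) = (a^2 - 2*a - 24)/(a^2 + 2*a - 3)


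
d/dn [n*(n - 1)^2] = (n - 1)*(3*n - 1)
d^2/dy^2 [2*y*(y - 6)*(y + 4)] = 12*y - 8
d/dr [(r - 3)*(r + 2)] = 2*r - 1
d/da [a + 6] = 1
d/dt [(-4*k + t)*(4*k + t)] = 2*t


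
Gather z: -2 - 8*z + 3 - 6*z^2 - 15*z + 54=-6*z^2 - 23*z + 55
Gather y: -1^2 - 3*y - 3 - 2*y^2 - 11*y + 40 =-2*y^2 - 14*y + 36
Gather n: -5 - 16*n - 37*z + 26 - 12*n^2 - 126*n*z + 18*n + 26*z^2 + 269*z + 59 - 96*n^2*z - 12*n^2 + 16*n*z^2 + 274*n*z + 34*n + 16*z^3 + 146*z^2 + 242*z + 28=n^2*(-96*z - 24) + n*(16*z^2 + 148*z + 36) + 16*z^3 + 172*z^2 + 474*z + 108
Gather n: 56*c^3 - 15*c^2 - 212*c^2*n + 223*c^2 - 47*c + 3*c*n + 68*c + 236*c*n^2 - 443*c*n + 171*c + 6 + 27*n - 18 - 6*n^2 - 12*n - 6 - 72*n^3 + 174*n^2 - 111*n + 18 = 56*c^3 + 208*c^2 + 192*c - 72*n^3 + n^2*(236*c + 168) + n*(-212*c^2 - 440*c - 96)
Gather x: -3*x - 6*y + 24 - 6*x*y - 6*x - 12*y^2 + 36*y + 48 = x*(-6*y - 9) - 12*y^2 + 30*y + 72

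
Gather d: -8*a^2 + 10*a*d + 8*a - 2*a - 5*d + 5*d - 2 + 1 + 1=-8*a^2 + 10*a*d + 6*a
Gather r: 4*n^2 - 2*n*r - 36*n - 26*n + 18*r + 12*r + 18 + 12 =4*n^2 - 62*n + r*(30 - 2*n) + 30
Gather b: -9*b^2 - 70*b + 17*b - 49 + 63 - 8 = -9*b^2 - 53*b + 6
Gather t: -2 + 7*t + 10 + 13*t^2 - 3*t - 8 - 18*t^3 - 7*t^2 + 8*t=-18*t^3 + 6*t^2 + 12*t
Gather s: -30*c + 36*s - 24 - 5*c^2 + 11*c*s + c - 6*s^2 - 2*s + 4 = -5*c^2 - 29*c - 6*s^2 + s*(11*c + 34) - 20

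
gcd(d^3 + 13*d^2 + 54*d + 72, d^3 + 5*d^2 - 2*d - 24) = d^2 + 7*d + 12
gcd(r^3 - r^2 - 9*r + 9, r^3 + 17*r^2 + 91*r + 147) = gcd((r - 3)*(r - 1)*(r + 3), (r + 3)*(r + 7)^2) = r + 3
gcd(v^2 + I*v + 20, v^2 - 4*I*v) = v - 4*I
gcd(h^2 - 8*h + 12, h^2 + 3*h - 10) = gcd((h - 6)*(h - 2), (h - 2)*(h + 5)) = h - 2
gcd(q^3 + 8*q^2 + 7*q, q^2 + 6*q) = q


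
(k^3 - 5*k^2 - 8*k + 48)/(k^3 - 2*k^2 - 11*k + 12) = (k - 4)/(k - 1)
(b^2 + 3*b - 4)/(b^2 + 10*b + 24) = (b - 1)/(b + 6)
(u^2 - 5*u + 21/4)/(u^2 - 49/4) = (2*u - 3)/(2*u + 7)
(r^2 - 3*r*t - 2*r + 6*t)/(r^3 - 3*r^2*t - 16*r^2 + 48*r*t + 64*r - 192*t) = (r - 2)/(r^2 - 16*r + 64)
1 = 1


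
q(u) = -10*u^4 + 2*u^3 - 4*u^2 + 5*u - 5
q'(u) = -40*u^3 + 6*u^2 - 8*u + 5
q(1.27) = -27.02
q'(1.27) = -77.42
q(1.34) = -32.91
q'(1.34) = -91.19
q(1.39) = -37.74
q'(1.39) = -101.95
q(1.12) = -17.34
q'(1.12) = -52.63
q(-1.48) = -75.62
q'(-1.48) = 159.65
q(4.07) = -2660.03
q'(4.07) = -2624.94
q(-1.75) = -130.51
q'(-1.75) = 251.75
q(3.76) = -1935.15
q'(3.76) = -2066.55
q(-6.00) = -13571.00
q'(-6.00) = 8909.00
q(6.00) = -12647.00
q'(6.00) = -8467.00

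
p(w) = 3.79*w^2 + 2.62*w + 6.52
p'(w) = 7.58*w + 2.62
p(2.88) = 45.50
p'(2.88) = 24.45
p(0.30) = 7.65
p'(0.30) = 4.89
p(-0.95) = 7.45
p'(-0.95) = -4.58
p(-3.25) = 38.04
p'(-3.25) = -22.02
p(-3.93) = 54.76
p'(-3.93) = -27.17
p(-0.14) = 6.23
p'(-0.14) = 1.56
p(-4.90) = 84.68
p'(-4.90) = -34.52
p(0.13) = 6.92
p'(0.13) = 3.61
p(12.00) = 583.72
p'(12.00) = 93.58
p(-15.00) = 819.97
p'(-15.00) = -111.08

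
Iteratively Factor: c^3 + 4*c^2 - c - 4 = (c + 4)*(c^2 - 1) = (c + 1)*(c + 4)*(c - 1)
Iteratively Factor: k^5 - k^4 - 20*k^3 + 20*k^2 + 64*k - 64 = (k - 4)*(k^4 + 3*k^3 - 8*k^2 - 12*k + 16) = (k - 4)*(k - 1)*(k^3 + 4*k^2 - 4*k - 16) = (k - 4)*(k - 2)*(k - 1)*(k^2 + 6*k + 8) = (k - 4)*(k - 2)*(k - 1)*(k + 4)*(k + 2)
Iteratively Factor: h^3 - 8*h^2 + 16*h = (h)*(h^2 - 8*h + 16) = h*(h - 4)*(h - 4)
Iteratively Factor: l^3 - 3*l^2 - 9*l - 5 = (l + 1)*(l^2 - 4*l - 5) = (l + 1)^2*(l - 5)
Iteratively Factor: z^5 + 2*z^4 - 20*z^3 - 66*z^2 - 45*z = (z - 5)*(z^4 + 7*z^3 + 15*z^2 + 9*z) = (z - 5)*(z + 3)*(z^3 + 4*z^2 + 3*z) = (z - 5)*(z + 1)*(z + 3)*(z^2 + 3*z) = (z - 5)*(z + 1)*(z + 3)^2*(z)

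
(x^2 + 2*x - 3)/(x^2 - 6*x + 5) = (x + 3)/(x - 5)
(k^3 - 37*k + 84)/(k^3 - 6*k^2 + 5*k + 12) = (k + 7)/(k + 1)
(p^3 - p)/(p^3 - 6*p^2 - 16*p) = (1 - p^2)/(-p^2 + 6*p + 16)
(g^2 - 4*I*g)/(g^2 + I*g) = (g - 4*I)/(g + I)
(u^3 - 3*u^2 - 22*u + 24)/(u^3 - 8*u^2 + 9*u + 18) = (u^2 + 3*u - 4)/(u^2 - 2*u - 3)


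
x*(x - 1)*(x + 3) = x^3 + 2*x^2 - 3*x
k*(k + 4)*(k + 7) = k^3 + 11*k^2 + 28*k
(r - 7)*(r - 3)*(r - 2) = r^3 - 12*r^2 + 41*r - 42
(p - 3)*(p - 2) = p^2 - 5*p + 6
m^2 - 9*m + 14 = (m - 7)*(m - 2)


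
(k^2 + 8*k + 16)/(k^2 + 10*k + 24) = (k + 4)/(k + 6)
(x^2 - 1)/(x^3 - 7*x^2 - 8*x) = (x - 1)/(x*(x - 8))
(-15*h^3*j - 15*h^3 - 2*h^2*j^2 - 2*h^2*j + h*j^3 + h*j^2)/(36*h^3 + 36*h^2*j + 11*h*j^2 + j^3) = h*(-5*h*j - 5*h + j^2 + j)/(12*h^2 + 8*h*j + j^2)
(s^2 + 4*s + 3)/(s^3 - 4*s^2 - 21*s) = (s + 1)/(s*(s - 7))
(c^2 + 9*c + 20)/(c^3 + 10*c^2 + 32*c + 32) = (c + 5)/(c^2 + 6*c + 8)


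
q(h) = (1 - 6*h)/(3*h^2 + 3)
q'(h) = -6*h*(1 - 6*h)/(3*h^2 + 3)^2 - 6/(3*h^2 + 3)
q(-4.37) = 0.45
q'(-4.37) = 0.10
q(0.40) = -0.40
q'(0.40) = -1.45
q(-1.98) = 0.87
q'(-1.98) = 0.30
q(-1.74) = 0.95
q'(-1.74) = 0.32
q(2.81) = -0.59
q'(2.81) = 0.15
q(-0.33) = 0.90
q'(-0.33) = -1.27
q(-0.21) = 0.72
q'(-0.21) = -1.63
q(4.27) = -0.43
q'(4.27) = 0.09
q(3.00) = -0.57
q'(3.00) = 0.14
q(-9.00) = 0.22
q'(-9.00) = 0.02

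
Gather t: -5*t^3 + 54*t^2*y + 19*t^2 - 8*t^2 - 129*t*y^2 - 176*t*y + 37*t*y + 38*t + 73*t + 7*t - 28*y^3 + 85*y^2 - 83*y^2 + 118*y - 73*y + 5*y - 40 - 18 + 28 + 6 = -5*t^3 + t^2*(54*y + 11) + t*(-129*y^2 - 139*y + 118) - 28*y^3 + 2*y^2 + 50*y - 24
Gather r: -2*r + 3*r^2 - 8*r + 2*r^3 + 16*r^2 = 2*r^3 + 19*r^2 - 10*r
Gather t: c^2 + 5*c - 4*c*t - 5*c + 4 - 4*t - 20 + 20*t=c^2 + t*(16 - 4*c) - 16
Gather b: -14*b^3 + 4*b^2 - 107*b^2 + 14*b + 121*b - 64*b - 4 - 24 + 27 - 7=-14*b^3 - 103*b^2 + 71*b - 8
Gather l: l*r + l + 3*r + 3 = l*(r + 1) + 3*r + 3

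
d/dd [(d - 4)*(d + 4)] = 2*d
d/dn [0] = 0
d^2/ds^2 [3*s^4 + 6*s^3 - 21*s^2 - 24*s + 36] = 36*s^2 + 36*s - 42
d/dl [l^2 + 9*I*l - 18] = 2*l + 9*I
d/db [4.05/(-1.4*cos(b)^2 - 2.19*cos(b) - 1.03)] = -(11.34*cos(b) + 8.8695)*sin(b)/(1.4*cos(b)^2 + 2.19*cos(b) + 1.03)^2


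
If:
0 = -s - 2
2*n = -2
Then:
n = -1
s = -2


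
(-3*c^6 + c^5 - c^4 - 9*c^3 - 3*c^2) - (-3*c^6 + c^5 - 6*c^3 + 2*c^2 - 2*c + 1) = -c^4 - 3*c^3 - 5*c^2 + 2*c - 1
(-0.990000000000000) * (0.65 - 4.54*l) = 4.4946*l - 0.6435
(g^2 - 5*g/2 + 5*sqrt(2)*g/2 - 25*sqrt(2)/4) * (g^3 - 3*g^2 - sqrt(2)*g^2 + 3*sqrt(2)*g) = g^5 - 11*g^4/2 + 3*sqrt(2)*g^4/2 - 33*sqrt(2)*g^3/4 + 5*g^3/2 + 45*sqrt(2)*g^2/4 + 55*g^2/2 - 75*g/2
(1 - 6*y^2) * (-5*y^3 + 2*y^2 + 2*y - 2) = 30*y^5 - 12*y^4 - 17*y^3 + 14*y^2 + 2*y - 2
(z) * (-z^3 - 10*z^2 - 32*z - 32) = -z^4 - 10*z^3 - 32*z^2 - 32*z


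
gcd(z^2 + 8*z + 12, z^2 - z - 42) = z + 6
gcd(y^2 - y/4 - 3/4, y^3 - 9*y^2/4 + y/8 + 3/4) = 1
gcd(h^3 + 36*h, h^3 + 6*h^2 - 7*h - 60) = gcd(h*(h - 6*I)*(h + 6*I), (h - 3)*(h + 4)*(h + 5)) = 1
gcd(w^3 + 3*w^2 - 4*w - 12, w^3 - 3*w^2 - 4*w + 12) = w^2 - 4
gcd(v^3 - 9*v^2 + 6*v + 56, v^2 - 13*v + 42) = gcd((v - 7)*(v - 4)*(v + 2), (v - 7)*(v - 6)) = v - 7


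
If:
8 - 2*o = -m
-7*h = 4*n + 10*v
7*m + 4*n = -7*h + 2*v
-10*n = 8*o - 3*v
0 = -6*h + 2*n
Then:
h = -2240/1587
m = 2432/529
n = -2240/529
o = 3332/529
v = 4256/1587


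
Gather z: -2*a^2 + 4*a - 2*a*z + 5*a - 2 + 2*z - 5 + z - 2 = -2*a^2 + 9*a + z*(3 - 2*a) - 9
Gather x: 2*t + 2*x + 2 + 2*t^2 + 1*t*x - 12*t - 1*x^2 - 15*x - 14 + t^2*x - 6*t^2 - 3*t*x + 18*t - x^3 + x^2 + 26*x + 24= -4*t^2 + 8*t - x^3 + x*(t^2 - 2*t + 13) + 12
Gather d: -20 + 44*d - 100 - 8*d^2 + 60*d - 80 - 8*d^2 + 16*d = -16*d^2 + 120*d - 200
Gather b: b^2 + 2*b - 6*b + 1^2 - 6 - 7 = b^2 - 4*b - 12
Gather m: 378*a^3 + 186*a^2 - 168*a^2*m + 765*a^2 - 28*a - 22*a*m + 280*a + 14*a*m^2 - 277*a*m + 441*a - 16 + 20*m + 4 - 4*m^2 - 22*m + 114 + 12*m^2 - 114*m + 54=378*a^3 + 951*a^2 + 693*a + m^2*(14*a + 8) + m*(-168*a^2 - 299*a - 116) + 156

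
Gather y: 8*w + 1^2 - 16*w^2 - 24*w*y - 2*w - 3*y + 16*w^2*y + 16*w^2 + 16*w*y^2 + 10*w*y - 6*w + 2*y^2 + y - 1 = y^2*(16*w + 2) + y*(16*w^2 - 14*w - 2)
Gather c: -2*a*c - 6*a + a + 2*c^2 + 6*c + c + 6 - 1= -5*a + 2*c^2 + c*(7 - 2*a) + 5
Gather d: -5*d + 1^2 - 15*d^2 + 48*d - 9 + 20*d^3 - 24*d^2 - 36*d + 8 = 20*d^3 - 39*d^2 + 7*d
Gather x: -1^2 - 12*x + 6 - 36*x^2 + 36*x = -36*x^2 + 24*x + 5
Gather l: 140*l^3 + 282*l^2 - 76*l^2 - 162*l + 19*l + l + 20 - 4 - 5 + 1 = 140*l^3 + 206*l^2 - 142*l + 12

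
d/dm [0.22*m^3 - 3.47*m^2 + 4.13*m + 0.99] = 0.66*m^2 - 6.94*m + 4.13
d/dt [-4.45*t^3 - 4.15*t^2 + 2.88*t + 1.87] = -13.35*t^2 - 8.3*t + 2.88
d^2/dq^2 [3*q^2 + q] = 6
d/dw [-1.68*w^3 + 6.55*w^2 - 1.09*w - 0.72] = -5.04*w^2 + 13.1*w - 1.09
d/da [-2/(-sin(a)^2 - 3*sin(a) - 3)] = -2*(2*sin(a) + 3)*cos(a)/(sin(a)^2 + 3*sin(a) + 3)^2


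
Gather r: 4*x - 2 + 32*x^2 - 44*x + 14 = 32*x^2 - 40*x + 12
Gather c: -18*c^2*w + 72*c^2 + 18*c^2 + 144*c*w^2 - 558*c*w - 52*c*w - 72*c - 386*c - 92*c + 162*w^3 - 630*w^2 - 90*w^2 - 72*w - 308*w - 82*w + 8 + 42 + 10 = c^2*(90 - 18*w) + c*(144*w^2 - 610*w - 550) + 162*w^3 - 720*w^2 - 462*w + 60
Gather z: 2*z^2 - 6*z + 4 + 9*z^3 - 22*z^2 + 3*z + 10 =9*z^3 - 20*z^2 - 3*z + 14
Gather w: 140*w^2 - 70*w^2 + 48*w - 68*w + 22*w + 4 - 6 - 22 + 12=70*w^2 + 2*w - 12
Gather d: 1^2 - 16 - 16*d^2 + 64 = 49 - 16*d^2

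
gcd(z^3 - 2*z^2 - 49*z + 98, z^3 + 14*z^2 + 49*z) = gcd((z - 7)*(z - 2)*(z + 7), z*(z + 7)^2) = z + 7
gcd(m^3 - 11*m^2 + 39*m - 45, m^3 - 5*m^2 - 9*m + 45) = m^2 - 8*m + 15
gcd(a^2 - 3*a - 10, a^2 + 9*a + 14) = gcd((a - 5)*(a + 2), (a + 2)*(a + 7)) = a + 2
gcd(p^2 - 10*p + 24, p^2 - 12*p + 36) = p - 6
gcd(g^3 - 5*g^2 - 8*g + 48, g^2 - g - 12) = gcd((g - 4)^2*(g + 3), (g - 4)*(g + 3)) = g^2 - g - 12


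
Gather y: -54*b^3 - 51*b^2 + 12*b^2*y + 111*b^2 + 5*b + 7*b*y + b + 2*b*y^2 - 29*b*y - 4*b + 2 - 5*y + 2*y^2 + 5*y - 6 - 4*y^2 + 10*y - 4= -54*b^3 + 60*b^2 + 2*b + y^2*(2*b - 2) + y*(12*b^2 - 22*b + 10) - 8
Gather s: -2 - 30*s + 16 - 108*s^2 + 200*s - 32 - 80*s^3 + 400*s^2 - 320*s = -80*s^3 + 292*s^2 - 150*s - 18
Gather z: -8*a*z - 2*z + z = z*(-8*a - 1)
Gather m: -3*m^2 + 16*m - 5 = -3*m^2 + 16*m - 5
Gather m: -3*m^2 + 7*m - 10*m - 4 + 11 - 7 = -3*m^2 - 3*m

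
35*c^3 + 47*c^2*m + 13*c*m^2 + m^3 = (c + m)*(5*c + m)*(7*c + m)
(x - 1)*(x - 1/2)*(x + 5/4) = x^3 - x^2/4 - 11*x/8 + 5/8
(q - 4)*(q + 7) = q^2 + 3*q - 28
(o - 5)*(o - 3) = o^2 - 8*o + 15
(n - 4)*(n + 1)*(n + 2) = n^3 - n^2 - 10*n - 8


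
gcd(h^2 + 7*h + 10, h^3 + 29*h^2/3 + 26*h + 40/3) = h + 5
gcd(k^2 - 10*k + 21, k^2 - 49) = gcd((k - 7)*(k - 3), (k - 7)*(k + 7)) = k - 7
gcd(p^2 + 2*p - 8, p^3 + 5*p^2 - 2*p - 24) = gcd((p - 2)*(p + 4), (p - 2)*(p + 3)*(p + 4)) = p^2 + 2*p - 8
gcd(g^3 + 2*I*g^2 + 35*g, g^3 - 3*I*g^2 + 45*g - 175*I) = g^2 + 2*I*g + 35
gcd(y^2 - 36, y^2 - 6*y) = y - 6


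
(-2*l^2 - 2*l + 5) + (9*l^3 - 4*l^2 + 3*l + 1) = 9*l^3 - 6*l^2 + l + 6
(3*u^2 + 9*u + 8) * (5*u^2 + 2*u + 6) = 15*u^4 + 51*u^3 + 76*u^2 + 70*u + 48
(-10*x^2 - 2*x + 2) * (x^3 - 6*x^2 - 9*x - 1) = -10*x^5 + 58*x^4 + 104*x^3 + 16*x^2 - 16*x - 2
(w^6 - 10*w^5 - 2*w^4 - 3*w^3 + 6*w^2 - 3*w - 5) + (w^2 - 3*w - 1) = w^6 - 10*w^5 - 2*w^4 - 3*w^3 + 7*w^2 - 6*w - 6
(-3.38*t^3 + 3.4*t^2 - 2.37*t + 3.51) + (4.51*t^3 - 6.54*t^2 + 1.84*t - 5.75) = 1.13*t^3 - 3.14*t^2 - 0.53*t - 2.24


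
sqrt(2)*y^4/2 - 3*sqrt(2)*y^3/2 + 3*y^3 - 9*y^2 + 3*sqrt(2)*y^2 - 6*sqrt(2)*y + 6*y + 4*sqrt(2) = (y - 2)*(y - 1)*(y + 2*sqrt(2))*(sqrt(2)*y/2 + 1)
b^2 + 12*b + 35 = (b + 5)*(b + 7)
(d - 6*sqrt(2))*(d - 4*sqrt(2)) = d^2 - 10*sqrt(2)*d + 48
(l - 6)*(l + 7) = l^2 + l - 42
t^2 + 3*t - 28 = (t - 4)*(t + 7)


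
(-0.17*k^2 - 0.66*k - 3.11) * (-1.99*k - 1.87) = 0.3383*k^3 + 1.6313*k^2 + 7.4231*k + 5.8157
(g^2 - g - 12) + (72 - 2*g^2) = -g^2 - g + 60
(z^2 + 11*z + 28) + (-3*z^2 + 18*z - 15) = -2*z^2 + 29*z + 13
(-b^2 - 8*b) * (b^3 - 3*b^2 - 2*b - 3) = -b^5 - 5*b^4 + 26*b^3 + 19*b^2 + 24*b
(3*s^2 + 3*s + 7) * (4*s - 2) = 12*s^3 + 6*s^2 + 22*s - 14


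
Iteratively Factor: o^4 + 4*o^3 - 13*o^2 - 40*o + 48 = (o - 1)*(o^3 + 5*o^2 - 8*o - 48) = (o - 3)*(o - 1)*(o^2 + 8*o + 16) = (o - 3)*(o - 1)*(o + 4)*(o + 4)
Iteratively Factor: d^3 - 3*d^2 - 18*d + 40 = (d + 4)*(d^2 - 7*d + 10) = (d - 2)*(d + 4)*(d - 5)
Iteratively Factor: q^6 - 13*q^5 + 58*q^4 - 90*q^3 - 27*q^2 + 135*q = (q - 3)*(q^5 - 10*q^4 + 28*q^3 - 6*q^2 - 45*q) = (q - 3)*(q + 1)*(q^4 - 11*q^3 + 39*q^2 - 45*q) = q*(q - 3)*(q + 1)*(q^3 - 11*q^2 + 39*q - 45) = q*(q - 3)^2*(q + 1)*(q^2 - 8*q + 15) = q*(q - 3)^3*(q + 1)*(q - 5)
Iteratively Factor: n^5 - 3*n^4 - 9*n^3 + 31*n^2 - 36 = (n - 3)*(n^4 - 9*n^2 + 4*n + 12) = (n - 3)*(n + 3)*(n^3 - 3*n^2 + 4) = (n - 3)*(n - 2)*(n + 3)*(n^2 - n - 2) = (n - 3)*(n - 2)*(n + 1)*(n + 3)*(n - 2)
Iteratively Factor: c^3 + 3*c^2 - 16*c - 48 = (c + 3)*(c^2 - 16) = (c - 4)*(c + 3)*(c + 4)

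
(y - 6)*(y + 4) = y^2 - 2*y - 24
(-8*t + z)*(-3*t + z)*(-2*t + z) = -48*t^3 + 46*t^2*z - 13*t*z^2 + z^3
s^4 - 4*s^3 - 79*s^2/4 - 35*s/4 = s*(s - 7)*(s + 1/2)*(s + 5/2)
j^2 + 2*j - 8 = (j - 2)*(j + 4)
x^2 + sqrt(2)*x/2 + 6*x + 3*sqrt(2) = (x + 6)*(x + sqrt(2)/2)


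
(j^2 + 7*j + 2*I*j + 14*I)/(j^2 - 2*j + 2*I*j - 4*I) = (j + 7)/(j - 2)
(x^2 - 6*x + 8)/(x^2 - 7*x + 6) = (x^2 - 6*x + 8)/(x^2 - 7*x + 6)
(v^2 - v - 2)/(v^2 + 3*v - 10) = (v + 1)/(v + 5)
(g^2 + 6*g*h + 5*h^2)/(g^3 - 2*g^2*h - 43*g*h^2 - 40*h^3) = 1/(g - 8*h)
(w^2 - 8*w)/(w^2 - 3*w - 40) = w/(w + 5)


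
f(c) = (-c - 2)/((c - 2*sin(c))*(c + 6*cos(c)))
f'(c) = (-c - 2)*(6*sin(c) - 1)/((c - 2*sin(c))*(c + 6*cos(c))^2) + (-c - 2)*(2*cos(c) - 1)/((c - 2*sin(c))^2*(c + 6*cos(c))) - 1/((c - 2*sin(c))*(c + 6*cos(c)))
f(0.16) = 2.24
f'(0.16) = -12.73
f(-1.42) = 2.01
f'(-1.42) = 27.76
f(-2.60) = 0.05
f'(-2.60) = 0.03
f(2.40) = 2.07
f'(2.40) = -7.54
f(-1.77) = 0.41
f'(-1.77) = -0.27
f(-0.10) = -3.25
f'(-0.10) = -33.08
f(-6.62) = 0.81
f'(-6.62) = 2.23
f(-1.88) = 1.29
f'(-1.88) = -69.27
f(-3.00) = 0.04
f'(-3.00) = 0.01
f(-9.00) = 0.06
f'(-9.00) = 0.03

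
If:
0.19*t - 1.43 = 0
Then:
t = 7.53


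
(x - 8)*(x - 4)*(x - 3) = x^3 - 15*x^2 + 68*x - 96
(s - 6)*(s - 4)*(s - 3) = s^3 - 13*s^2 + 54*s - 72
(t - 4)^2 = t^2 - 8*t + 16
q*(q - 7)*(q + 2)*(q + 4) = q^4 - q^3 - 34*q^2 - 56*q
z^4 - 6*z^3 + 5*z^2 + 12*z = z*(z - 4)*(z - 3)*(z + 1)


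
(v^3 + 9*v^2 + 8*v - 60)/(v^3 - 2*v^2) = 1 + 11/v + 30/v^2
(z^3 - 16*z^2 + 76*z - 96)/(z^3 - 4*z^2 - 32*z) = (z^2 - 8*z + 12)/(z*(z + 4))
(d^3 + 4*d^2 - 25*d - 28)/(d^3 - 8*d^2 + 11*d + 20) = (d + 7)/(d - 5)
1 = 1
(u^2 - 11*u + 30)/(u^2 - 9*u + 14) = (u^2 - 11*u + 30)/(u^2 - 9*u + 14)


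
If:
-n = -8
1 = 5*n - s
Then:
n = 8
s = 39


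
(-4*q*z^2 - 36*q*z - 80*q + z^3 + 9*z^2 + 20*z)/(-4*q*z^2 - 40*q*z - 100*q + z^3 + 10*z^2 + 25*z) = (z + 4)/(z + 5)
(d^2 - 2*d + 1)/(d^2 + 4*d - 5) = (d - 1)/(d + 5)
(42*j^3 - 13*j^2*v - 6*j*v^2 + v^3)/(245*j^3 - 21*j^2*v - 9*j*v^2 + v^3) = (-6*j^2 + j*v + v^2)/(-35*j^2 - 2*j*v + v^2)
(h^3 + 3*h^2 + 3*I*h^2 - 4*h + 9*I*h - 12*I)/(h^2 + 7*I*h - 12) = (h^2 + 3*h - 4)/(h + 4*I)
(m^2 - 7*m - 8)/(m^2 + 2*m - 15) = (m^2 - 7*m - 8)/(m^2 + 2*m - 15)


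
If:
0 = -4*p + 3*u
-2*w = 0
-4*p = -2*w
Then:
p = 0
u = 0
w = 0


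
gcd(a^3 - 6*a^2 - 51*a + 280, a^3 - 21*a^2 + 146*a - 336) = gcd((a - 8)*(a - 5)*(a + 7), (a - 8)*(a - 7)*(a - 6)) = a - 8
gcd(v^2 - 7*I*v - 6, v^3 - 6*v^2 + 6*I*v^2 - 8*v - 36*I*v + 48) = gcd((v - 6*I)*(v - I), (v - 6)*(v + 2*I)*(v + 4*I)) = 1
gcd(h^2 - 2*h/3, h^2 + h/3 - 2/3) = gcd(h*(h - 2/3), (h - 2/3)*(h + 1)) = h - 2/3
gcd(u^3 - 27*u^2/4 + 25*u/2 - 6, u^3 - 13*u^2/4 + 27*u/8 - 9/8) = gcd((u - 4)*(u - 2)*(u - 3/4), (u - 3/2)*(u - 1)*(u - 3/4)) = u - 3/4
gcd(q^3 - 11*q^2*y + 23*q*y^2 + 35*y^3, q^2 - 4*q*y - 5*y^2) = -q^2 + 4*q*y + 5*y^2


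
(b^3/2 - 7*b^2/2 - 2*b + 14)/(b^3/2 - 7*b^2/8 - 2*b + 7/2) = 4*(b - 7)/(4*b - 7)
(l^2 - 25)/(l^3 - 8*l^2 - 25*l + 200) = 1/(l - 8)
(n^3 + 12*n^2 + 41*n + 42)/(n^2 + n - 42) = (n^2 + 5*n + 6)/(n - 6)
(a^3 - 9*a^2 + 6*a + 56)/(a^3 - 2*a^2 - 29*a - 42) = (a - 4)/(a + 3)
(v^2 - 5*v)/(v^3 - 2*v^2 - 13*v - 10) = v/(v^2 + 3*v + 2)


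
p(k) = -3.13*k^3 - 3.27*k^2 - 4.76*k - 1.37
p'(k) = -9.39*k^2 - 6.54*k - 4.76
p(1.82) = -39.73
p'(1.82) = -47.77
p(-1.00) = 3.25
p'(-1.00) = -7.61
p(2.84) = -112.96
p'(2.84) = -99.07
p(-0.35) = 0.03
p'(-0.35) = -3.62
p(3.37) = -174.34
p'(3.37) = -133.44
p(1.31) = -20.25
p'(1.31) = -29.44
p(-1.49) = 8.82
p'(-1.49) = -15.86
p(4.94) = -482.02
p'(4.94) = -266.22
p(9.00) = -2590.85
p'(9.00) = -824.21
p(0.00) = -1.37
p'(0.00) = -4.76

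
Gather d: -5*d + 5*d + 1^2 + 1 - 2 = 0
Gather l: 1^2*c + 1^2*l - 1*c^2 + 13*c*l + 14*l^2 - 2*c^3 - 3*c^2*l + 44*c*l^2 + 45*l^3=-2*c^3 - c^2 + c + 45*l^3 + l^2*(44*c + 14) + l*(-3*c^2 + 13*c + 1)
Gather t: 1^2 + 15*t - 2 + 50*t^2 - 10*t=50*t^2 + 5*t - 1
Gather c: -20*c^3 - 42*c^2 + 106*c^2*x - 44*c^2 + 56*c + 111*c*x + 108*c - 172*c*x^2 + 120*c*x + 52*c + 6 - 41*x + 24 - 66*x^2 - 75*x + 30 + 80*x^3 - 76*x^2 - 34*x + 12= -20*c^3 + c^2*(106*x - 86) + c*(-172*x^2 + 231*x + 216) + 80*x^3 - 142*x^2 - 150*x + 72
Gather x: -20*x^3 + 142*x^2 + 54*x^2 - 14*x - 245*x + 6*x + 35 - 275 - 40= -20*x^3 + 196*x^2 - 253*x - 280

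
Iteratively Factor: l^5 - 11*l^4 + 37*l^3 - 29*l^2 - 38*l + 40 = (l - 4)*(l^4 - 7*l^3 + 9*l^2 + 7*l - 10) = (l - 4)*(l + 1)*(l^3 - 8*l^2 + 17*l - 10) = (l - 5)*(l - 4)*(l + 1)*(l^2 - 3*l + 2) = (l - 5)*(l - 4)*(l - 1)*(l + 1)*(l - 2)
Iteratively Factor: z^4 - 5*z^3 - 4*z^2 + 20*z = (z + 2)*(z^3 - 7*z^2 + 10*z) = (z - 2)*(z + 2)*(z^2 - 5*z) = z*(z - 2)*(z + 2)*(z - 5)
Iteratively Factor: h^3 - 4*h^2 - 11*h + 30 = (h - 5)*(h^2 + h - 6) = (h - 5)*(h - 2)*(h + 3)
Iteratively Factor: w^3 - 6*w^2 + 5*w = (w - 5)*(w^2 - w) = (w - 5)*(w - 1)*(w)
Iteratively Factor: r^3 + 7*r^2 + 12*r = (r + 4)*(r^2 + 3*r) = r*(r + 4)*(r + 3)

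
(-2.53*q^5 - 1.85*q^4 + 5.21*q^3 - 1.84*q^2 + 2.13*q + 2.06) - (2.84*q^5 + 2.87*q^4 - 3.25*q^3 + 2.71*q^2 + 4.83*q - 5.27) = -5.37*q^5 - 4.72*q^4 + 8.46*q^3 - 4.55*q^2 - 2.7*q + 7.33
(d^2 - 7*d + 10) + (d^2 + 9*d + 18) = 2*d^2 + 2*d + 28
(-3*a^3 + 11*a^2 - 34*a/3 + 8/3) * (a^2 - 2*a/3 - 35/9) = -3*a^5 + 13*a^4 - 7*a^3 - 293*a^2/9 + 1142*a/27 - 280/27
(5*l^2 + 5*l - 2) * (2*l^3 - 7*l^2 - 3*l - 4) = 10*l^5 - 25*l^4 - 54*l^3 - 21*l^2 - 14*l + 8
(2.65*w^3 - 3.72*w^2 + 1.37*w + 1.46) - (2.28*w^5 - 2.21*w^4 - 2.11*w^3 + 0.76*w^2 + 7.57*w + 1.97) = -2.28*w^5 + 2.21*w^4 + 4.76*w^3 - 4.48*w^2 - 6.2*w - 0.51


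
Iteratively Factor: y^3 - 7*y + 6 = (y - 1)*(y^2 + y - 6) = (y - 1)*(y + 3)*(y - 2)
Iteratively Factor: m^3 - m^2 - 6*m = (m - 3)*(m^2 + 2*m) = (m - 3)*(m + 2)*(m)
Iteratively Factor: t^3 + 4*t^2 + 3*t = (t)*(t^2 + 4*t + 3) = t*(t + 1)*(t + 3)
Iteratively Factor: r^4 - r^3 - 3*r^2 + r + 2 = (r - 1)*(r^3 - 3*r - 2) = (r - 1)*(r + 1)*(r^2 - r - 2) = (r - 2)*(r - 1)*(r + 1)*(r + 1)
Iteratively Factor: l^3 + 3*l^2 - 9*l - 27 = (l - 3)*(l^2 + 6*l + 9) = (l - 3)*(l + 3)*(l + 3)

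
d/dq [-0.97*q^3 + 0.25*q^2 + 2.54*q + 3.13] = -2.91*q^2 + 0.5*q + 2.54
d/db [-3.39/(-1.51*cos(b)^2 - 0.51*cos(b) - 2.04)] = (10.2378*cos(b) + 1.7289)*sin(b)/(1.51*cos(b)^2 + 0.51*cos(b) + 2.04)^2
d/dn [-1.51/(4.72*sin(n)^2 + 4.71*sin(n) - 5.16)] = (14.2544*sin(n) + 7.1121)*cos(n)/(4.72*sin(n)^2 + 4.71*sin(n) - 5.16)^2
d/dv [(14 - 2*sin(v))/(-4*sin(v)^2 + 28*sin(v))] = -cos(v)/(2*sin(v)^2)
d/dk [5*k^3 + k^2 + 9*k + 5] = 15*k^2 + 2*k + 9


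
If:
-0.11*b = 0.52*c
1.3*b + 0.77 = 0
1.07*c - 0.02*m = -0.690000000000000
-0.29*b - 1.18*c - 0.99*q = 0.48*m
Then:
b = -0.59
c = 0.13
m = 41.20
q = -19.95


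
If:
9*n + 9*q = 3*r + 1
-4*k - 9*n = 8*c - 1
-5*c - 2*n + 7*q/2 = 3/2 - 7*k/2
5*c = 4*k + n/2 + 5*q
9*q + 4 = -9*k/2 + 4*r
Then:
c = -30613/6246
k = 8320/3123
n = 10255/3123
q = -22988/3123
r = -4360/347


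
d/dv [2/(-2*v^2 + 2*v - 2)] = (2*v - 1)/(v^2 - v + 1)^2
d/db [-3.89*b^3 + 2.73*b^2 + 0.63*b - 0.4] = -11.67*b^2 + 5.46*b + 0.63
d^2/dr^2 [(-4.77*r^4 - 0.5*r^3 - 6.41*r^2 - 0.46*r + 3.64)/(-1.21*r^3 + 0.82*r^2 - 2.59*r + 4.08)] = (-3.72074800000013*r^6 + 75.1472760000001*r^5 + 130.13754*r^4 - 277.349508*r^3 + 736.588104*r^2 - 20.730576*r + 198.649672)/(1.771561*r^9 - 3.601686*r^8 + 13.816869*r^7 - 33.89074*r^6 + 53.864007*r^5 - 101.449974*r^4 + 129.791035*r^3 - 123.057288*r^2 + 129.342528*r - 67.917312)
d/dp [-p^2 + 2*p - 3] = 2 - 2*p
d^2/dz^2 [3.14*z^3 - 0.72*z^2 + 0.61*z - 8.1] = 18.84*z - 1.44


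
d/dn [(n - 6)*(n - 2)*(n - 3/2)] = 3*n^2 - 19*n + 24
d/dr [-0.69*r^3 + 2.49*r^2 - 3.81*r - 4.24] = -2.07*r^2 + 4.98*r - 3.81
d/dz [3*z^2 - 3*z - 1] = 6*z - 3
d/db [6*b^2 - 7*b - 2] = 12*b - 7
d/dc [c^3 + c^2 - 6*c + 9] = 3*c^2 + 2*c - 6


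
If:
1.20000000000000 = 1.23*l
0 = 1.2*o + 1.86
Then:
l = 0.98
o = -1.55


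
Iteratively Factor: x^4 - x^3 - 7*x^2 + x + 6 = (x + 1)*(x^3 - 2*x^2 - 5*x + 6) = (x + 1)*(x + 2)*(x^2 - 4*x + 3) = (x - 3)*(x + 1)*(x + 2)*(x - 1)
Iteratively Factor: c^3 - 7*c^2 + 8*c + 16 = (c + 1)*(c^2 - 8*c + 16) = (c - 4)*(c + 1)*(c - 4)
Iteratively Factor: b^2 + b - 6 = (b + 3)*(b - 2)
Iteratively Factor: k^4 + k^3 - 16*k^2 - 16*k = (k + 4)*(k^3 - 3*k^2 - 4*k) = (k - 4)*(k + 4)*(k^2 + k) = (k - 4)*(k + 1)*(k + 4)*(k)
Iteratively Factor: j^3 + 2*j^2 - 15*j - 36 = (j + 3)*(j^2 - j - 12) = (j + 3)^2*(j - 4)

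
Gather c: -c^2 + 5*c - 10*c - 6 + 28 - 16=-c^2 - 5*c + 6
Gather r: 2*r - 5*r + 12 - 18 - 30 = -3*r - 36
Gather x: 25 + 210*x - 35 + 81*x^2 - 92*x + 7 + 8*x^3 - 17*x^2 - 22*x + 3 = 8*x^3 + 64*x^2 + 96*x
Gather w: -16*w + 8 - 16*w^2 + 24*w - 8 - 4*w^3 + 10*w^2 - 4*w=-4*w^3 - 6*w^2 + 4*w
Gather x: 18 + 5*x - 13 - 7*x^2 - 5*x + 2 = 7 - 7*x^2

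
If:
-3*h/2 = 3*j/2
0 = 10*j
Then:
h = 0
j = 0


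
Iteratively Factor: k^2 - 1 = (k - 1)*(k + 1)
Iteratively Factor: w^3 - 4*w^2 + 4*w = (w - 2)*(w^2 - 2*w) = (w - 2)^2*(w)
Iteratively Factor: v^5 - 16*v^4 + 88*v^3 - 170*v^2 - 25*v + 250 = (v - 5)*(v^4 - 11*v^3 + 33*v^2 - 5*v - 50) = (v - 5)^2*(v^3 - 6*v^2 + 3*v + 10) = (v - 5)^2*(v + 1)*(v^2 - 7*v + 10) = (v - 5)^2*(v - 2)*(v + 1)*(v - 5)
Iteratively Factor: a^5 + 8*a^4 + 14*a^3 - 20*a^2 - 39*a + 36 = (a + 3)*(a^4 + 5*a^3 - a^2 - 17*a + 12) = (a + 3)^2*(a^3 + 2*a^2 - 7*a + 4) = (a - 1)*(a + 3)^2*(a^2 + 3*a - 4) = (a - 1)*(a + 3)^2*(a + 4)*(a - 1)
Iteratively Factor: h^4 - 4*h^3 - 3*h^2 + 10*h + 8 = (h - 4)*(h^3 - 3*h - 2) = (h - 4)*(h + 1)*(h^2 - h - 2) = (h - 4)*(h + 1)^2*(h - 2)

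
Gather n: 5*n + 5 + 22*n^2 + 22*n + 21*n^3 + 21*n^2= 21*n^3 + 43*n^2 + 27*n + 5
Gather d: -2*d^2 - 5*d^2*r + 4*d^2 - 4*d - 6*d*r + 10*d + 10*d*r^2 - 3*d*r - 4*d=d^2*(2 - 5*r) + d*(10*r^2 - 9*r + 2)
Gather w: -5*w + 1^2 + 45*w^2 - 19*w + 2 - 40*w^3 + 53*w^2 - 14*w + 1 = -40*w^3 + 98*w^2 - 38*w + 4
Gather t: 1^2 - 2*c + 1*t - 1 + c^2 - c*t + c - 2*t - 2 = c^2 - c + t*(-c - 1) - 2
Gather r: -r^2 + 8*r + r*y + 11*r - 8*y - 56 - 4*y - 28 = -r^2 + r*(y + 19) - 12*y - 84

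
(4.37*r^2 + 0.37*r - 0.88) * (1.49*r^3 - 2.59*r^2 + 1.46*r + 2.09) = 6.5113*r^5 - 10.767*r^4 + 4.1107*r^3 + 11.9527*r^2 - 0.5115*r - 1.8392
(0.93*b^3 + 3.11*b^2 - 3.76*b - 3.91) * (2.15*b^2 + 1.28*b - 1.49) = 1.9995*b^5 + 7.8769*b^4 - 5.4889*b^3 - 17.8532*b^2 + 0.597599999999999*b + 5.8259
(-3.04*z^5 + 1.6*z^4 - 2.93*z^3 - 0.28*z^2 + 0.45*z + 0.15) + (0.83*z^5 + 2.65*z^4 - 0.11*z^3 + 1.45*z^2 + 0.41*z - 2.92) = -2.21*z^5 + 4.25*z^4 - 3.04*z^3 + 1.17*z^2 + 0.86*z - 2.77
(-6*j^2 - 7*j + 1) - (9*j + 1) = -6*j^2 - 16*j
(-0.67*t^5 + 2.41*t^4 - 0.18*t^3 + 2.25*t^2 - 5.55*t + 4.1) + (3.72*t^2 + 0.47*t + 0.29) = -0.67*t^5 + 2.41*t^4 - 0.18*t^3 + 5.97*t^2 - 5.08*t + 4.39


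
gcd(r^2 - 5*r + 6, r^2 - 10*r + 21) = r - 3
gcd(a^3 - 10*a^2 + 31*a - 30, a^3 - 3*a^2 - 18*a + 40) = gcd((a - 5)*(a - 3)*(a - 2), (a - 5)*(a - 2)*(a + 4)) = a^2 - 7*a + 10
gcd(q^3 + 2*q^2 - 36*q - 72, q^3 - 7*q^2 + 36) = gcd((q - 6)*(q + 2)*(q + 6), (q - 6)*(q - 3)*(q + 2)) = q^2 - 4*q - 12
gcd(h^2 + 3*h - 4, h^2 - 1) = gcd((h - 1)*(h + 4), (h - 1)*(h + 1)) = h - 1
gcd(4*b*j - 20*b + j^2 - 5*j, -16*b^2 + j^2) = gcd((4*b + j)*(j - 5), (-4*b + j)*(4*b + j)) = 4*b + j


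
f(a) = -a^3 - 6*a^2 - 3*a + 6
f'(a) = -3*a^2 - 12*a - 3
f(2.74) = -67.84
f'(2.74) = -58.40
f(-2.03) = -4.27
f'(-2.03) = 9.00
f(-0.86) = 4.78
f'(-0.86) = 5.10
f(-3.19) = -13.02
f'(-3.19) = 4.75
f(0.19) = 5.21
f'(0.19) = -5.39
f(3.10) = -90.75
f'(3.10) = -69.03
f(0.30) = 4.53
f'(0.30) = -6.87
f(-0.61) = 5.82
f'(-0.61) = 3.20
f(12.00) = -2622.00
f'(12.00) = -579.00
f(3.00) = -84.00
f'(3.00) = -66.00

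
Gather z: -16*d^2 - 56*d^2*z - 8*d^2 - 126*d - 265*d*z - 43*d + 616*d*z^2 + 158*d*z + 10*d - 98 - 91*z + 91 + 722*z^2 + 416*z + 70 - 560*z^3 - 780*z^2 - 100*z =-24*d^2 - 159*d - 560*z^3 + z^2*(616*d - 58) + z*(-56*d^2 - 107*d + 225) + 63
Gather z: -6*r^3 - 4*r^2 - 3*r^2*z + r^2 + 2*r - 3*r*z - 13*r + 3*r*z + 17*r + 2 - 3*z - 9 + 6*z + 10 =-6*r^3 - 3*r^2 + 6*r + z*(3 - 3*r^2) + 3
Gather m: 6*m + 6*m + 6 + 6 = 12*m + 12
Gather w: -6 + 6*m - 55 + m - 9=7*m - 70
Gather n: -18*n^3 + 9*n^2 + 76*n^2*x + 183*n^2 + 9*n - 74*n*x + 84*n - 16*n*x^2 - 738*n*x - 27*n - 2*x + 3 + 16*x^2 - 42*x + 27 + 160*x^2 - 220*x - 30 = -18*n^3 + n^2*(76*x + 192) + n*(-16*x^2 - 812*x + 66) + 176*x^2 - 264*x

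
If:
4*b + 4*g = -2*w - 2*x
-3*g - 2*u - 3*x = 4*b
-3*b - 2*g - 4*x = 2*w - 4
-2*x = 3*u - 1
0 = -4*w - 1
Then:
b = -23/17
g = 37/68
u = -31/34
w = -1/4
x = 127/68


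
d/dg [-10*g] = -10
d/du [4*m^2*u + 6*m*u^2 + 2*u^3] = 4*m^2 + 12*m*u + 6*u^2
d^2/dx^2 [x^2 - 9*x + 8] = 2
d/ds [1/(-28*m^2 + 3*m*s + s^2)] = (-3*m - 2*s)/(-28*m^2 + 3*m*s + s^2)^2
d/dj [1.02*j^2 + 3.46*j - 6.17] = 2.04*j + 3.46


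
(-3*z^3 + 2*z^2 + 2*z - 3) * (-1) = 3*z^3 - 2*z^2 - 2*z + 3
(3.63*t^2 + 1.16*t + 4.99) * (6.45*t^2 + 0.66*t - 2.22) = 23.4135*t^4 + 9.8778*t^3 + 24.8925*t^2 + 0.7182*t - 11.0778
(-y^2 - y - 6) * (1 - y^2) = y^4 + y^3 + 5*y^2 - y - 6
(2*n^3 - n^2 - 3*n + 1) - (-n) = 2*n^3 - n^2 - 2*n + 1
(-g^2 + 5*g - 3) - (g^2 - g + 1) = -2*g^2 + 6*g - 4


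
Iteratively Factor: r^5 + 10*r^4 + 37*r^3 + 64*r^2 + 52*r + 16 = (r + 1)*(r^4 + 9*r^3 + 28*r^2 + 36*r + 16) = (r + 1)*(r + 2)*(r^3 + 7*r^2 + 14*r + 8) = (r + 1)^2*(r + 2)*(r^2 + 6*r + 8) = (r + 1)^2*(r + 2)*(r + 4)*(r + 2)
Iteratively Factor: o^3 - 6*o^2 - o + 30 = (o - 3)*(o^2 - 3*o - 10) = (o - 3)*(o + 2)*(o - 5)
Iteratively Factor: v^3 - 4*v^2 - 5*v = (v - 5)*(v^2 + v) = v*(v - 5)*(v + 1)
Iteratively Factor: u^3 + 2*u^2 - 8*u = (u - 2)*(u^2 + 4*u) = u*(u - 2)*(u + 4)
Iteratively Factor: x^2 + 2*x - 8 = (x - 2)*(x + 4)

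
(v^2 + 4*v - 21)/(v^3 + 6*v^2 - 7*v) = (v - 3)/(v*(v - 1))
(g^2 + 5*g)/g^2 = (g + 5)/g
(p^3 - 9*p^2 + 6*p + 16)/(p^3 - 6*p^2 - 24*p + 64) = (p + 1)/(p + 4)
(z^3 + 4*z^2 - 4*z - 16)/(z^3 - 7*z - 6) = (z^2 + 2*z - 8)/(z^2 - 2*z - 3)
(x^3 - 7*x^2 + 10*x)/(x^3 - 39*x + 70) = x/(x + 7)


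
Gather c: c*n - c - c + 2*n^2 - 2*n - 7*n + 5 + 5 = c*(n - 2) + 2*n^2 - 9*n + 10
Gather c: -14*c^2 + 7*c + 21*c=-14*c^2 + 28*c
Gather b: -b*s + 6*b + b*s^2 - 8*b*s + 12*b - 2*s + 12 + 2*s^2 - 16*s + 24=b*(s^2 - 9*s + 18) + 2*s^2 - 18*s + 36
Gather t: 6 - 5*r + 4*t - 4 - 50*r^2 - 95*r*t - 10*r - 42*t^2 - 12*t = -50*r^2 - 15*r - 42*t^2 + t*(-95*r - 8) + 2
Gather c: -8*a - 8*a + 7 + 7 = 14 - 16*a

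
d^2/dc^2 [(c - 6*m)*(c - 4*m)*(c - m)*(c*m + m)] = 2*m*(6*c^2 - 33*c*m + 3*c + 34*m^2 - 11*m)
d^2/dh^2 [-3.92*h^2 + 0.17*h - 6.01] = -7.84000000000000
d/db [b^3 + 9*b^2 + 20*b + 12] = 3*b^2 + 18*b + 20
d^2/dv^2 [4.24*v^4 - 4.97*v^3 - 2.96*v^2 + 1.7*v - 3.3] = 50.88*v^2 - 29.82*v - 5.92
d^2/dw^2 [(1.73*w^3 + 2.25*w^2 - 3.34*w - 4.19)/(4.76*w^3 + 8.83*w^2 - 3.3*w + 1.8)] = (-43.4673680000001*w^6 - 291.009264*w^5 - 1947.33504*w^4 - 3599.586864*w^3 - 1498.059786*w^2 + 1300.10094*w + 16.83432)/(107.850176*w^9 + 600.199824*w^8 + 889.085652*w^7 - 21.393413*w^6 - 162.45027*w^5 + 539.86176*w^4 - 304.371*w^3 + 144.6336*w^2 - 32.076*w + 5.832)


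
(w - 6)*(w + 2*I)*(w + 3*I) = w^3 - 6*w^2 + 5*I*w^2 - 6*w - 30*I*w + 36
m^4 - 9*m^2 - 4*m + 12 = (m - 3)*(m - 1)*(m + 2)^2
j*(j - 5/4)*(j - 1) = j^3 - 9*j^2/4 + 5*j/4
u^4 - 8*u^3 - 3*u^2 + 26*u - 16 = (u - 8)*(u - 1)^2*(u + 2)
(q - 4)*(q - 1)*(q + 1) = q^3 - 4*q^2 - q + 4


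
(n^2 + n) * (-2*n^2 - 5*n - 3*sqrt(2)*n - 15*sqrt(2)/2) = -2*n^4 - 7*n^3 - 3*sqrt(2)*n^3 - 21*sqrt(2)*n^2/2 - 5*n^2 - 15*sqrt(2)*n/2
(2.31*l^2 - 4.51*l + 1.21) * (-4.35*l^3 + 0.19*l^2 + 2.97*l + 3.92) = -10.0485*l^5 + 20.0574*l^4 + 0.740300000000001*l^3 - 4.1096*l^2 - 14.0855*l + 4.7432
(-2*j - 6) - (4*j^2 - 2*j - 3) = -4*j^2 - 3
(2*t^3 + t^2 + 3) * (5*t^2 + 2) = 10*t^5 + 5*t^4 + 4*t^3 + 17*t^2 + 6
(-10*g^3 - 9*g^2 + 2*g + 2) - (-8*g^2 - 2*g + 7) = -10*g^3 - g^2 + 4*g - 5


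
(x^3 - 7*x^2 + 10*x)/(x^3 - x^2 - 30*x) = (-x^2 + 7*x - 10)/(-x^2 + x + 30)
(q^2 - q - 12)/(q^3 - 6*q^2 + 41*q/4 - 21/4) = 4*(q^2 - q - 12)/(4*q^3 - 24*q^2 + 41*q - 21)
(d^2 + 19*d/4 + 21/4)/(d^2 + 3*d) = (d + 7/4)/d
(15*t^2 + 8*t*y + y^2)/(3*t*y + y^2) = (5*t + y)/y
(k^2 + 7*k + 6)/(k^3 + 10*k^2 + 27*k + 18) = 1/(k + 3)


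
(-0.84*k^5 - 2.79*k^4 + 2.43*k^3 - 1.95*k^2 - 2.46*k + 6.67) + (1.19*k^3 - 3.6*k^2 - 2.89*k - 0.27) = -0.84*k^5 - 2.79*k^4 + 3.62*k^3 - 5.55*k^2 - 5.35*k + 6.4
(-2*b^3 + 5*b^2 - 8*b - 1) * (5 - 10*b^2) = 20*b^5 - 50*b^4 + 70*b^3 + 35*b^2 - 40*b - 5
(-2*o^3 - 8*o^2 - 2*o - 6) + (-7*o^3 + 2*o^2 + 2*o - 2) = -9*o^3 - 6*o^2 - 8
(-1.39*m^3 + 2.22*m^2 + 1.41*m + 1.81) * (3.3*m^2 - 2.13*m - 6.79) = -4.587*m^5 + 10.2867*m^4 + 9.3625*m^3 - 12.1041*m^2 - 13.4292*m - 12.2899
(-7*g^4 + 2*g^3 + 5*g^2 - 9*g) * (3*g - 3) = -21*g^5 + 27*g^4 + 9*g^3 - 42*g^2 + 27*g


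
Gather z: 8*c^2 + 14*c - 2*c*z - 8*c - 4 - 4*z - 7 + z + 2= 8*c^2 + 6*c + z*(-2*c - 3) - 9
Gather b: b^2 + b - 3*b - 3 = b^2 - 2*b - 3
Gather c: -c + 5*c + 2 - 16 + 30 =4*c + 16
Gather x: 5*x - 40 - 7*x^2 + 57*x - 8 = -7*x^2 + 62*x - 48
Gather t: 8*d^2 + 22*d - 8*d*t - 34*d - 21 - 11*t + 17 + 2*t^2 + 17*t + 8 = 8*d^2 - 12*d + 2*t^2 + t*(6 - 8*d) + 4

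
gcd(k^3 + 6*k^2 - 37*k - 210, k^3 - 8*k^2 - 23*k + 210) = k^2 - k - 30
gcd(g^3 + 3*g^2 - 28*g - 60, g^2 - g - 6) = g + 2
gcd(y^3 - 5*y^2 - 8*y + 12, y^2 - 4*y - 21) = 1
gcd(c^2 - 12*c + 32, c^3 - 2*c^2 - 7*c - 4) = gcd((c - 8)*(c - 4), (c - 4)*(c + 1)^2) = c - 4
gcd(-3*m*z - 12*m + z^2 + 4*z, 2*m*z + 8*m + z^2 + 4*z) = z + 4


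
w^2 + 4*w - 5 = (w - 1)*(w + 5)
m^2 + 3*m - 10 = (m - 2)*(m + 5)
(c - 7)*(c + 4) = c^2 - 3*c - 28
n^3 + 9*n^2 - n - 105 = (n - 3)*(n + 5)*(n + 7)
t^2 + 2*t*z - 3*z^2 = (t - z)*(t + 3*z)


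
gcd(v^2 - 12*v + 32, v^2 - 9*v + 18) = 1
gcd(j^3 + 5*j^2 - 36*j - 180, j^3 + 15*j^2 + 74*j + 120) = j^2 + 11*j + 30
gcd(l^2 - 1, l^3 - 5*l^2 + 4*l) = l - 1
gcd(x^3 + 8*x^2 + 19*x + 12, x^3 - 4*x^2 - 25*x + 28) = x + 4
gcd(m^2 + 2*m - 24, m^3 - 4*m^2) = m - 4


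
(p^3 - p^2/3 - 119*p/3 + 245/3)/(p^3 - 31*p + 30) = (3*p^2 + 14*p - 49)/(3*(p^2 + 5*p - 6))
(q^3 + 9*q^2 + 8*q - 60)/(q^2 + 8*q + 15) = (q^2 + 4*q - 12)/(q + 3)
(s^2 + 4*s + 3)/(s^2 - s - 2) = (s + 3)/(s - 2)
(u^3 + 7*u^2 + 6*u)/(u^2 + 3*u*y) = (u^2 + 7*u + 6)/(u + 3*y)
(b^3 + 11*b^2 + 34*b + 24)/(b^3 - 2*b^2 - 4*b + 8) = (b^3 + 11*b^2 + 34*b + 24)/(b^3 - 2*b^2 - 4*b + 8)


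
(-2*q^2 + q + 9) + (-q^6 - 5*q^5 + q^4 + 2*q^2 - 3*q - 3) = -q^6 - 5*q^5 + q^4 - 2*q + 6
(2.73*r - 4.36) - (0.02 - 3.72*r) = 6.45*r - 4.38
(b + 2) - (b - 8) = 10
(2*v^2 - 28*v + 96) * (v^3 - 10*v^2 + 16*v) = 2*v^5 - 48*v^4 + 408*v^3 - 1408*v^2 + 1536*v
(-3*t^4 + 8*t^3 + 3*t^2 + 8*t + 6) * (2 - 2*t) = 6*t^5 - 22*t^4 + 10*t^3 - 10*t^2 + 4*t + 12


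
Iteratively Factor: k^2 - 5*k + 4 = (k - 4)*(k - 1)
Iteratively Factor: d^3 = (d)*(d^2) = d^2*(d)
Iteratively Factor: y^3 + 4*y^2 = (y)*(y^2 + 4*y) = y^2*(y + 4)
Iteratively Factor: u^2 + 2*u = (u)*(u + 2)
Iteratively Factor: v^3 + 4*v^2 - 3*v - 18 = (v + 3)*(v^2 + v - 6) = (v - 2)*(v + 3)*(v + 3)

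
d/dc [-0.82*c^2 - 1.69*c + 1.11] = -1.64*c - 1.69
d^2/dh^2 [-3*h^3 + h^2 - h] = 2 - 18*h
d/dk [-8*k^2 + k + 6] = 1 - 16*k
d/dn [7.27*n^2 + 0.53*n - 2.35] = 14.54*n + 0.53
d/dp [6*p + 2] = 6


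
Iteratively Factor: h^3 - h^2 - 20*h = (h)*(h^2 - h - 20) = h*(h + 4)*(h - 5)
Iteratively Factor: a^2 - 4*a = (a - 4)*(a)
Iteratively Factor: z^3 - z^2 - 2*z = (z + 1)*(z^2 - 2*z) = (z - 2)*(z + 1)*(z)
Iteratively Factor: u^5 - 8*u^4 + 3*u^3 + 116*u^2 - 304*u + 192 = (u - 3)*(u^4 - 5*u^3 - 12*u^2 + 80*u - 64) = (u - 4)*(u - 3)*(u^3 - u^2 - 16*u + 16) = (u - 4)^2*(u - 3)*(u^2 + 3*u - 4) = (u - 4)^2*(u - 3)*(u + 4)*(u - 1)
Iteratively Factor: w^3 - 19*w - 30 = (w + 3)*(w^2 - 3*w - 10) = (w - 5)*(w + 3)*(w + 2)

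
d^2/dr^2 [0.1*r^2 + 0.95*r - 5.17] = 0.200000000000000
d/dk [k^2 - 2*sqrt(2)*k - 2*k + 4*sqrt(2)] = 2*k - 2*sqrt(2) - 2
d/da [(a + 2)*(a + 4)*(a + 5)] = 3*a^2 + 22*a + 38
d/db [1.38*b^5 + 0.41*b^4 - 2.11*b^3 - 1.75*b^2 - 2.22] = b*(6.9*b^3 + 1.64*b^2 - 6.33*b - 3.5)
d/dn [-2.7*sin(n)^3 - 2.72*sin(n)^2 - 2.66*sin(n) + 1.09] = (-5.44*sin(n) + 4.05*cos(2*n) - 6.71)*cos(n)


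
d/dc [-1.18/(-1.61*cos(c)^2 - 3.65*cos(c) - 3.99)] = (3.7996*cos(c) + 4.307)*sin(c)/(1.61*cos(c)^2 + 3.65*cos(c) + 3.99)^2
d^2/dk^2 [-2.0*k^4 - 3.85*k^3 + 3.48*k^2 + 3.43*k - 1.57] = -24.0*k^2 - 23.1*k + 6.96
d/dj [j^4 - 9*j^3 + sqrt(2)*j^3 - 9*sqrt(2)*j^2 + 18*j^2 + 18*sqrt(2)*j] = 4*j^3 - 27*j^2 + 3*sqrt(2)*j^2 - 18*sqrt(2)*j + 36*j + 18*sqrt(2)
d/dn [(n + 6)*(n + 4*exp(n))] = n + (n + 6)*(4*exp(n) + 1) + 4*exp(n)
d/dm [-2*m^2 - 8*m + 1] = -4*m - 8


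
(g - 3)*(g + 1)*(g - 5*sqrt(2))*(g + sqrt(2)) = g^4 - 4*sqrt(2)*g^3 - 2*g^3 - 13*g^2 + 8*sqrt(2)*g^2 + 12*sqrt(2)*g + 20*g + 30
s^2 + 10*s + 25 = (s + 5)^2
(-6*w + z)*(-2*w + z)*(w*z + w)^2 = 12*w^4*z^2 + 24*w^4*z + 12*w^4 - 8*w^3*z^3 - 16*w^3*z^2 - 8*w^3*z + w^2*z^4 + 2*w^2*z^3 + w^2*z^2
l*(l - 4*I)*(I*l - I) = I*l^3 + 4*l^2 - I*l^2 - 4*l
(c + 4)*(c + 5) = c^2 + 9*c + 20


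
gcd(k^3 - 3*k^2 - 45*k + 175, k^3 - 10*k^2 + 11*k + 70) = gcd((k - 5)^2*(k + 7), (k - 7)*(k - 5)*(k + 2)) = k - 5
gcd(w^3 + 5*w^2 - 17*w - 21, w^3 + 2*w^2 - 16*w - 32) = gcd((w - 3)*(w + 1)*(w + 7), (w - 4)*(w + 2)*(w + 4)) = 1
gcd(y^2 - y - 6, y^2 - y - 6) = y^2 - y - 6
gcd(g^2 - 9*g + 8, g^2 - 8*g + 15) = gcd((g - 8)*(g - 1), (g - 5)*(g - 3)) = 1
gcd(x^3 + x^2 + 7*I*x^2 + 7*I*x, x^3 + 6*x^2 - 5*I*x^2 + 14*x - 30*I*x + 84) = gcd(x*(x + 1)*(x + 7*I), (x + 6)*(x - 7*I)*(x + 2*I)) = 1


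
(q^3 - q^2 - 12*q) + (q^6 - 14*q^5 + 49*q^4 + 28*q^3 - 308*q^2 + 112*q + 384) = q^6 - 14*q^5 + 49*q^4 + 29*q^3 - 309*q^2 + 100*q + 384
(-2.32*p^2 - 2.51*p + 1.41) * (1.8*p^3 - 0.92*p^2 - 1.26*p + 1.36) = -4.176*p^5 - 2.3836*p^4 + 7.7704*p^3 - 1.2898*p^2 - 5.1902*p + 1.9176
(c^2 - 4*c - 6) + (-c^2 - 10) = -4*c - 16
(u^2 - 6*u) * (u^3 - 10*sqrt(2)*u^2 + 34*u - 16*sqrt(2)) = u^5 - 10*sqrt(2)*u^4 - 6*u^4 + 34*u^3 + 60*sqrt(2)*u^3 - 204*u^2 - 16*sqrt(2)*u^2 + 96*sqrt(2)*u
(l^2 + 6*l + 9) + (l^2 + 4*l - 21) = 2*l^2 + 10*l - 12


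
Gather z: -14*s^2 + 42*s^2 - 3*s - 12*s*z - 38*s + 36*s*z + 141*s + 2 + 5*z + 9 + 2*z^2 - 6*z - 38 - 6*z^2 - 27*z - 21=28*s^2 + 100*s - 4*z^2 + z*(24*s - 28) - 48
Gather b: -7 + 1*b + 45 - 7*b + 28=66 - 6*b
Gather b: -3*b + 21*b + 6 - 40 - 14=18*b - 48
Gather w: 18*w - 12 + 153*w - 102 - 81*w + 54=90*w - 60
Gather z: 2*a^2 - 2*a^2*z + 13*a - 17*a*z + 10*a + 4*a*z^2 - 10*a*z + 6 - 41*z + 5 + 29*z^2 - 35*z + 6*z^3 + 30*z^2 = 2*a^2 + 23*a + 6*z^3 + z^2*(4*a + 59) + z*(-2*a^2 - 27*a - 76) + 11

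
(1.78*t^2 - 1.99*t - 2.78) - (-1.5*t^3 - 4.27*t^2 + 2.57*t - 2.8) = 1.5*t^3 + 6.05*t^2 - 4.56*t + 0.02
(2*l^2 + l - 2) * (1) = 2*l^2 + l - 2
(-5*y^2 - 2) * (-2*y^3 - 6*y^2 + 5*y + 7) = 10*y^5 + 30*y^4 - 21*y^3 - 23*y^2 - 10*y - 14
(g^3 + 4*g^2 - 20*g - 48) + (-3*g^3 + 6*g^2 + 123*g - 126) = -2*g^3 + 10*g^2 + 103*g - 174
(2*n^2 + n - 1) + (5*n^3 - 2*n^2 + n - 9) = 5*n^3 + 2*n - 10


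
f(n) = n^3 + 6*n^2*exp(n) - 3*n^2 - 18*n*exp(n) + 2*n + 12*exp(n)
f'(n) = 6*n^2*exp(n) + 3*n^2 - 6*n*exp(n) - 6*n - 6*exp(n) + 2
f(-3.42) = -77.23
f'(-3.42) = 60.38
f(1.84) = -5.32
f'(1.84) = 21.73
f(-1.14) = 5.23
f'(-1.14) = 15.50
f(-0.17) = 12.42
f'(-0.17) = -0.95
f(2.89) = 186.46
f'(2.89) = 491.44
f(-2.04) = -15.47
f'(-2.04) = 30.78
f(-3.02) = -55.04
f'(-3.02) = 50.74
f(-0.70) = 10.46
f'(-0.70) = 8.24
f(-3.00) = -54.03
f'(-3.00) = 50.29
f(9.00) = 2723140.20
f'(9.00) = 3452104.75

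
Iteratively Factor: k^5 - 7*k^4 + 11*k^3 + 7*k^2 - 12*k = (k + 1)*(k^4 - 8*k^3 + 19*k^2 - 12*k) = k*(k + 1)*(k^3 - 8*k^2 + 19*k - 12) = k*(k - 1)*(k + 1)*(k^2 - 7*k + 12) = k*(k - 3)*(k - 1)*(k + 1)*(k - 4)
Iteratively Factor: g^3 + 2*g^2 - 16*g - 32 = (g + 2)*(g^2 - 16) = (g + 2)*(g + 4)*(g - 4)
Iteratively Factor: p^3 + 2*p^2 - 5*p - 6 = (p + 3)*(p^2 - p - 2) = (p + 1)*(p + 3)*(p - 2)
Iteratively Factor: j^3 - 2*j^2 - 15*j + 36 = (j - 3)*(j^2 + j - 12) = (j - 3)*(j + 4)*(j - 3)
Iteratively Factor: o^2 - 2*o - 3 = (o + 1)*(o - 3)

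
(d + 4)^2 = d^2 + 8*d + 16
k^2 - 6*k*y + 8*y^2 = (k - 4*y)*(k - 2*y)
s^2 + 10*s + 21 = (s + 3)*(s + 7)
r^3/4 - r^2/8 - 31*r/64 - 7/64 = (r/4 + 1/4)*(r - 7/4)*(r + 1/4)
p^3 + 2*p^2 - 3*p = p*(p - 1)*(p + 3)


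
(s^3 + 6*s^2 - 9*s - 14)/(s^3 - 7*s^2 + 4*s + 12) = (s + 7)/(s - 6)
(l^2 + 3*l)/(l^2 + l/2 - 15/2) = 2*l/(2*l - 5)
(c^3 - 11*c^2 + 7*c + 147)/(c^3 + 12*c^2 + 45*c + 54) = (c^2 - 14*c + 49)/(c^2 + 9*c + 18)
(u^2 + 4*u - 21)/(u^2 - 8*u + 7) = (u^2 + 4*u - 21)/(u^2 - 8*u + 7)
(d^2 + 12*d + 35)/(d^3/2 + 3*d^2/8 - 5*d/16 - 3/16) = 16*(d^2 + 12*d + 35)/(8*d^3 + 6*d^2 - 5*d - 3)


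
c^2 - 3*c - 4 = (c - 4)*(c + 1)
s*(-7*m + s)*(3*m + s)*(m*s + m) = -21*m^3*s^2 - 21*m^3*s - 4*m^2*s^3 - 4*m^2*s^2 + m*s^4 + m*s^3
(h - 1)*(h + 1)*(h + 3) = h^3 + 3*h^2 - h - 3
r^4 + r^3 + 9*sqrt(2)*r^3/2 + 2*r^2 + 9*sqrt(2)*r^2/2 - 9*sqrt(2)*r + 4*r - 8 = (r - 1)*(r + 2)*(r + sqrt(2)/2)*(r + 4*sqrt(2))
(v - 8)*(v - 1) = v^2 - 9*v + 8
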